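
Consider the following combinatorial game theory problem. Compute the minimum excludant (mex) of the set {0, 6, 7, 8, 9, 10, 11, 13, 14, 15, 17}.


Set = {0, 6, 7, 8, 9, 10, 11, 13, 14, 15, 17}
0 is in the set.
1 is NOT in the set. This is the mex.
mex = 1

1


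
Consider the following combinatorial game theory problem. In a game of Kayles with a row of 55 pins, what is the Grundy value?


Kayles: a move removes 1 or 2 adjacent pins from a contiguous row.
Removing pins from a row of k leaves two independent rows (a, b) with a + b = k - 1 (one pin) or a + b = k - 2 (two pins); an end removal gives a = 0.
By Sprague-Grundy, G(k) = mex{ G(a) XOR G(b) } over all these splits. G(0) = 0.
G(1): splits (0,0):0^0=0 -> mex({0}) = 1
G(2): splits (0,1):0^1=1 (0,0):0^0=0 -> mex({0, 1}) = 2
G(3): splits (0,2):0^2=2 (1,1):1^1=0 (0,1):0^1=1 -> mex({0, 1, 2}) = 3
G(4): splits (0,3):0^3=3 (1,2):1^2=3 (0,2):0^2=2 (1,1):1^1=0 -> mex({0, 2, 3}) = 1
G(5): splits (0,4):0^1=1 (1,3):1^3=2 (2,2):2^2=0 (0,3):0^3=3 (1,2):1^2=3 -> mex({0, 1, 2, 3}) = 4
G(6) = mex({0, 1, 2, 4}) = 3
G(7) = mex({0, 1, 3, 4, 5}) = 2
G(8) = mex({0, 2, 3, 5, 6}) = 1
G(9) = mex({0, 1, 2, 3, 6, 7}) = 4
G(10) = mex({0, 1, 3, 4, 5, 7}) = 2
G(11) = mex({0, 1, 2, 3, 4, 5}) = 6
G(12) = mex({0, 1, 2, 3, 5, 6, 7}) = 4
G(13) = mex({0, 2, 3, 4, 6, 7}) = 1
G(14) = mex({0, 1, 4, 5, 6, 7}) = 2
G(15) = mex({0, 1, 2, 3, 4, 5, 6}) = 7
G(16) = mex({0, 2, 3, 5, 6, 7}) = 1
G(17) = mex({0, 1, 2, 3, 5, 6, 7}) = 4
G(18) = mex({0, 1, 2, 4, 5, 6}) = 3
G(19) = mex({0, 1, 3, 4, 5, 7}) = 2
G(20) = mex({0, 2, 3, 4, 5, 6, 7}) = 1
G(21) = mex({0, 1, 2, 3, 5, 6, 7}) = 4
G(22) = mex({0, 1, 2, 3, 4, 5, 7}) = 6
G(23) = mex({0, 1, 2, 3, 4, 5, 6}) = 7
G(24) = mex({0, 1, 2, 3, 5, 6, 7}) = 4
G(25) = mex({0, 2, 3, 4, 6, 7}) = 1
G(26) = mex({0, 1, 3, 4, 5, 6, 7}) = 2
G(27) = mex({0, 1, 2, 3, 4, 5, 6, 7}) = 8
G(28) = mex({0, 1, 2, 3, 4, 6, 7, 8}) = 5
G(29) = mex({0, 1, 2, 3, 5, 6, 7, 8, 9}) = 4
G(30) = mex({0, 1, 2, 3, 4, 5, 6, 9, 10}) = 7
G(31) = mex({0, 1, 3, 4, 5, 7, 10, 11}) = 2
G(32) = mex({0, 2, 3, 4, 5, 6, 7, 9, 11}) = 1
G(33) = mex({0, 1, 2, 3, 4, 5, 6, 7, 9, 12}) = 8
G(34) = mex({0, 1, 2, 3, 4, 5, 7, 8, 11, 12}) = 6
G(35) = mex({0, 1, 2, 3, 4, 5, 6, 8, 9, 10, 11}) = 7
G(36) = mex({0, 1, 2, 3, 5, 6, 7, 9, 10}) = 4
G(37) = mex({0, 2, 3, 4, 6, 7, 9, 10, 11, 12}) = 1
G(38) = mex({0, 1, 3, 4, 5, 6, 7, 9, 10, 11, 12}) = 2
G(39) = mex({0, 1, 2, 4, 5, 6, 7, 9, 10, 12, 14}) = 3
G(40) = mex({0, 2, 3, 4, 6, 7, 11, 12, 14}) = 1
G(41) = mex({0, 1, 2, 3, 5, 6, 7, 9, 10, 11, 12}) = 4
G(42) = mex({0, 1, 2, 3, 4, 5, 6, 9, 10}) = 7
G(43) = mex({0, 1, 3, 4, 5, 7, 9, 10, 12, 15}) = 2
G(44) = mex({0, 2, 3, 4, 5, 6, 7, 9, 10, 12, 15}) = 1
G(45) = mex({0, 1, 2, 3, 4, 5, 6, 7, 9, 10, 12, 14}) = 8
G(46) = mex({0, 1, 3, 4, 5, 7, 8, 11, 12, 14}) = 2
G(47) = mex({0, 1, 2, 3, 4, 5, 6, 8, 9, 10, 11, 12}) = 7
G(48) = mex({0, 1, 2, 3, 5, 6, 7, 9, 10}) = 4
G(49) = mex({0, 2, 3, 4, 6, 7, 9, 10, 11, 12, 15}) = 1
G(50) = mex({0, 1, 4, 5, 6, 7, 9, 11, 12, 14, 15}) = 2
G(51) = mex({0, 1, 2, 3, 4, 5, 6, 7, 9, 12, 14, 15}) = 8
G(52) = mex({0, 2, 3, 4, 5, 6, 7, 8, 11, 12, 15}) = 1
G(53) = mex({0, 1, 2, 3, 5, 6, 7, 8, 9, 10, 11, 12}) = 4
G(54) = mex({0, 1, 2, 3, 4, 5, 6, 9, 10}) = 7
G(55) = mex({0, 1, 3, 4, 5, 7, 9, 10, 11, 12}) = 2
Therefore G(55) = 2.

2


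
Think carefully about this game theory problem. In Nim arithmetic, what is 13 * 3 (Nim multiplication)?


Nim multiplication is bilinear over XOR: (u XOR v) * w = (u*w) XOR (v*w).
So we split each operand into its bit components and XOR the pairwise Nim products.
13 = 1 + 4 + 8 (as XOR of powers of 2).
3 = 1 + 2 (as XOR of powers of 2).
Using the standard Nim-product table on single bits:
  2*2 = 3,   2*4 = 8,   2*8 = 12,
  4*4 = 6,   4*8 = 11,  8*8 = 13,
and  1*x = x (identity), k*l = l*k (commutative).
Pairwise Nim products:
  1 * 1 = 1
  1 * 2 = 2
  4 * 1 = 4
  4 * 2 = 8
  8 * 1 = 8
  8 * 2 = 12
XOR them: 1 XOR 2 XOR 4 XOR 8 XOR 8 XOR 12 = 11.
Result: 13 * 3 = 11 (in Nim).

11


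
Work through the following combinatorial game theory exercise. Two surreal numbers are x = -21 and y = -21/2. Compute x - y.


x = -21, y = -21/2
Converting to common denominator: 2
x = -42/2, y = -21/2
x - y = -21 - -21/2 = -21/2

-21/2


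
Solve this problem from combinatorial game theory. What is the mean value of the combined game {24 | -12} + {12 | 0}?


G1 = {24 | -12}, G2 = {12 | 0}
Each is a switch {a | b} with numbers a > b; its mean value is (a + b)/2, and mean value is additive over game sums: m(G1 + G2) = m(G1) + m(G2).
Mean of G1 = (24 + (-12))/2 = 12/2 = 6
Mean of G2 = (12 + (0))/2 = 12/2 = 6
Mean of G1 + G2 = 6 + 6 = 12

12


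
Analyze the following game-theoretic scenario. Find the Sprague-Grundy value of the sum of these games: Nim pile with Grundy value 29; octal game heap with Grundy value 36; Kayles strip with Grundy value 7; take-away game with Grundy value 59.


By the Sprague-Grundy theorem, the Grundy value of a sum of games is the XOR of individual Grundy values.
Nim pile: Grundy value = 29. Running XOR: 0 XOR 29 = 29
octal game heap: Grundy value = 36. Running XOR: 29 XOR 36 = 57
Kayles strip: Grundy value = 7. Running XOR: 57 XOR 7 = 62
take-away game: Grundy value = 59. Running XOR: 62 XOR 59 = 5
The combined Grundy value is 5.

5


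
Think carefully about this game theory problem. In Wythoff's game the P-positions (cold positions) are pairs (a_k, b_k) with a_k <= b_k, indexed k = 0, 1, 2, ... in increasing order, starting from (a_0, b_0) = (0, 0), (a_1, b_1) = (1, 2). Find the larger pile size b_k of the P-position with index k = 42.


By Wythoff's theorem, a_k = floor(k * phi) and b_k = floor(k * phi^2) = a_k + k, where phi = (1 + sqrt(5))/2 is the golden ratio.
phi = (1 + sqrt(5))/2 = 1.618034
phi^2 = phi + 1 = 2.618034
k = 42
k * phi^2 = 42 * 2.618034 = 109.957428
b_42 = floor(k * phi^2) = 109 (check: a_42 + k = 67 + 42 = 109)

109


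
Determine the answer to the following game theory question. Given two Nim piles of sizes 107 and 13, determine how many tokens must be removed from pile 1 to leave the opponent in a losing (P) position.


Piles: 107 and 13
Current XOR: 107 XOR 13 = 102 (non-zero, so this is an N-position).
To make the XOR zero, we need to find a move that balances the piles.
For pile 1 (size 107): target = 107 XOR 102 = 13
We reduce pile 1 from 107 to 13.
Tokens removed: 107 - 13 = 94
Verification: 13 XOR 13 = 0

94


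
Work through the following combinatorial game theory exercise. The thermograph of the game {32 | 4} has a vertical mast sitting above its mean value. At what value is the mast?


Game = {32 | 4}, a switch {a | b} with numbers a > b.
Its thermograph has left wall a - t and right wall b + t, which meet at t = (a - b)/2, where both equal (a + b)/2. So the mast (mean value) is at (a + b)/2.
Mean = (32 + (4))/2 = 36/2 = 18

18


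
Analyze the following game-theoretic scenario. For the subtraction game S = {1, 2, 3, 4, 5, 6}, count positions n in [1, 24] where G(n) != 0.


Subtraction set S = {1, 2, 3, 4, 5, 6}, so G(n) = n mod 7.
G(n) = 0 when n is a multiple of 7.
Multiples of 7 in [1, 24]: 3
N-positions (nonzero Grundy) = 24 - 3 = 21

21


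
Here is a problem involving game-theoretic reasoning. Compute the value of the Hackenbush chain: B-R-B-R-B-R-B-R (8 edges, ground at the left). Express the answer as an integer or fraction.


Edges (from ground): B-R-B-R-B-R-B-R
By Berlekamp's sign-expansion rule, a Blue-Red Hackenbush stalk has the value of the surreal number whose sign sequence is the edge sequence with B -> + and R -> -.
Sign sequence: +-+-+-+-
Trace the sign expansion in the surreal number tree, starting from 0:
Edge 1: B (sign +) -> bounds (0, +inf), value = 1
Edge 2: R (sign -) -> bounds (0, 1), value = 1/2
Edge 3: B (sign +) -> bounds (1/2, 1), value = 3/4
Edge 4: R (sign -) -> bounds (1/2, 3/4), value = 5/8
Edge 5: B (sign +) -> bounds (5/8, 3/4), value = 11/16
Edge 6: R (sign -) -> bounds (5/8, 11/16), value = 21/32
Edge 7: B (sign +) -> bounds (21/32, 11/16), value = 43/64
Edge 8: R (sign -) -> bounds (21/32, 43/64), value = 85/128
Game value = 85/128

85/128


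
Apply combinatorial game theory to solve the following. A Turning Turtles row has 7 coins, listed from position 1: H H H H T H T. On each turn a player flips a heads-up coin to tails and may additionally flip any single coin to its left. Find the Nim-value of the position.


Coins: H H H H T H T
Key fact: a single head at position k behaves exactly like a Nim heap of size k (turning it to T and optionally flipping a coin at j < k corresponds to moving the heap from k to j, or to 0), and heads combine as a disjunctive sum (two heads at the same place would cancel, matching j XOR j = 0). So the Nim-value is the XOR of the 1-indexed positions of the heads.
Face-up positions (1-indexed): [1, 2, 3, 4, 6]
XOR 0 with 1: 0 XOR 1 = 1
XOR 1 with 2: 1 XOR 2 = 3
XOR 3 with 3: 3 XOR 3 = 0
XOR 0 with 4: 0 XOR 4 = 4
XOR 4 with 6: 4 XOR 6 = 2
Nim-value = 2

2


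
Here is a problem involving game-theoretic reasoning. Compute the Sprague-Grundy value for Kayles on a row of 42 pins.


Kayles: a move removes 1 or 2 adjacent pins from a contiguous row.
Removing pins from a row of k leaves two independent rows (a, b) with a + b = k - 1 (one pin) or a + b = k - 2 (two pins); an end removal gives a = 0.
By Sprague-Grundy, G(k) = mex{ G(a) XOR G(b) } over all these splits. G(0) = 0.
G(1): splits (0,0):0^0=0 -> mex({0}) = 1
G(2): splits (0,1):0^1=1 (0,0):0^0=0 -> mex({0, 1}) = 2
G(3): splits (0,2):0^2=2 (1,1):1^1=0 (0,1):0^1=1 -> mex({0, 1, 2}) = 3
G(4): splits (0,3):0^3=3 (1,2):1^2=3 (0,2):0^2=2 (1,1):1^1=0 -> mex({0, 2, 3}) = 1
G(5): splits (0,4):0^1=1 (1,3):1^3=2 (2,2):2^2=0 (0,3):0^3=3 (1,2):1^2=3 -> mex({0, 1, 2, 3}) = 4
G(6) = mex({0, 1, 2, 4}) = 3
G(7) = mex({0, 1, 3, 4, 5}) = 2
G(8) = mex({0, 2, 3, 5, 6}) = 1
G(9) = mex({0, 1, 2, 3, 6, 7}) = 4
G(10) = mex({0, 1, 3, 4, 5, 7}) = 2
G(11) = mex({0, 1, 2, 3, 4, 5}) = 6
G(12) = mex({0, 1, 2, 3, 5, 6, 7}) = 4
G(13) = mex({0, 2, 3, 4, 6, 7}) = 1
G(14) = mex({0, 1, 4, 5, 6, 7}) = 2
G(15) = mex({0, 1, 2, 3, 4, 5, 6}) = 7
G(16) = mex({0, 2, 3, 5, 6, 7}) = 1
G(17) = mex({0, 1, 2, 3, 5, 6, 7}) = 4
G(18) = mex({0, 1, 2, 4, 5, 6}) = 3
G(19) = mex({0, 1, 3, 4, 5, 7}) = 2
G(20) = mex({0, 2, 3, 4, 5, 6, 7}) = 1
G(21) = mex({0, 1, 2, 3, 5, 6, 7}) = 4
G(22) = mex({0, 1, 2, 3, 4, 5, 7}) = 6
G(23) = mex({0, 1, 2, 3, 4, 5, 6}) = 7
G(24) = mex({0, 1, 2, 3, 5, 6, 7}) = 4
G(25) = mex({0, 2, 3, 4, 6, 7}) = 1
G(26) = mex({0, 1, 3, 4, 5, 6, 7}) = 2
G(27) = mex({0, 1, 2, 3, 4, 5, 6, 7}) = 8
G(28) = mex({0, 1, 2, 3, 4, 6, 7, 8}) = 5
G(29) = mex({0, 1, 2, 3, 5, 6, 7, 8, 9}) = 4
G(30) = mex({0, 1, 2, 3, 4, 5, 6, 9, 10}) = 7
G(31) = mex({0, 1, 3, 4, 5, 7, 10, 11}) = 2
G(32) = mex({0, 2, 3, 4, 5, 6, 7, 9, 11}) = 1
G(33) = mex({0, 1, 2, 3, 4, 5, 6, 7, 9, 12}) = 8
G(34) = mex({0, 1, 2, 3, 4, 5, 7, 8, 11, 12}) = 6
G(35) = mex({0, 1, 2, 3, 4, 5, 6, 8, 9, 10, 11}) = 7
G(36) = mex({0, 1, 2, 3, 5, 6, 7, 9, 10}) = 4
G(37) = mex({0, 2, 3, 4, 6, 7, 9, 10, 11, 12}) = 1
G(38) = mex({0, 1, 3, 4, 5, 6, 7, 9, 10, 11, 12}) = 2
G(39) = mex({0, 1, 2, 4, 5, 6, 7, 9, 10, 12, 14}) = 3
G(40) = mex({0, 2, 3, 4, 6, 7, 11, 12, 14}) = 1
G(41) = mex({0, 1, 2, 3, 5, 6, 7, 9, 10, 11, 12}) = 4
G(42) = mex({0, 1, 2, 3, 4, 5, 6, 9, 10}) = 7
Therefore G(42) = 7.

7


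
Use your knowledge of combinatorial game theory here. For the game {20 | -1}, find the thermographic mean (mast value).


Game = {20 | -1}, a switch {a | b} with numbers a > b.
Its thermograph has left wall a - t and right wall b + t, which meet at t = (a - b)/2, where both equal (a + b)/2. So the mast (mean value) is at (a + b)/2.
Mean = (20 + (-1))/2 = 19/2 = 19/2

19/2


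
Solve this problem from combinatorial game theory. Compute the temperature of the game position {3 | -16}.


The game is {3 | -16}, a switch {a | b} with numbers a > b.
Cooling {a | b} by t gives {a - t | b + t}, which stops being hot when a - t = b + t, i.e. at t = (a - b)/2. So the temperature of a switch is (a - b)/2.
Temperature = (Left option - Right option) / 2
= (3 - (-16)) / 2
= 19 / 2
= 19/2

19/2


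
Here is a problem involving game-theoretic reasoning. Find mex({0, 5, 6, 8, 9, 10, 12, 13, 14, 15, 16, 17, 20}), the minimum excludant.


Set = {0, 5, 6, 8, 9, 10, 12, 13, 14, 15, 16, 17, 20}
0 is in the set.
1 is NOT in the set. This is the mex.
mex = 1

1


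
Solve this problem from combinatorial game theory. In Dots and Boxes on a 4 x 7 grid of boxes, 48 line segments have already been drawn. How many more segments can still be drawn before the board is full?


Grid: 4 x 7 boxes, i.e. 5 rows and 8 columns of dots.
Horizontal edges: (rows + 1) * cols = 5 * 7 = 35
Vertical edges: rows * (cols + 1) = 4 * 8 = 32
Total edges: 35 + 32 = 67
Edges drawn: 48
Remaining: 67 - 48 = 19

19


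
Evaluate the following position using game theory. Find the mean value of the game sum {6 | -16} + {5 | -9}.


G1 = {6 | -16}, G2 = {5 | -9}
Each is a switch {a | b} with numbers a > b; its mean value is (a + b)/2, and mean value is additive over game sums: m(G1 + G2) = m(G1) + m(G2).
Mean of G1 = (6 + (-16))/2 = -10/2 = -5
Mean of G2 = (5 + (-9))/2 = -4/2 = -2
Mean of G1 + G2 = -5 + -2 = -7

-7


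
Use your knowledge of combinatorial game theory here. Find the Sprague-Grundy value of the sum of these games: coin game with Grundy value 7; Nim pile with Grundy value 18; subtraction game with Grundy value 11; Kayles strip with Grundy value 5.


By the Sprague-Grundy theorem, the Grundy value of a sum of games is the XOR of individual Grundy values.
coin game: Grundy value = 7. Running XOR: 0 XOR 7 = 7
Nim pile: Grundy value = 18. Running XOR: 7 XOR 18 = 21
subtraction game: Grundy value = 11. Running XOR: 21 XOR 11 = 30
Kayles strip: Grundy value = 5. Running XOR: 30 XOR 5 = 27
The combined Grundy value is 27.

27


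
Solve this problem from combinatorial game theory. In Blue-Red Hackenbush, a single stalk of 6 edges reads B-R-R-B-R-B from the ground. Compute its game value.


Edges (from ground): B-R-R-B-R-B
By Berlekamp's sign-expansion rule, a Blue-Red Hackenbush stalk has the value of the surreal number whose sign sequence is the edge sequence with B -> + and R -> -.
Sign sequence: +--+-+
Trace the sign expansion in the surreal number tree, starting from 0:
Edge 1: B (sign +) -> bounds (0, +inf), value = 1
Edge 2: R (sign -) -> bounds (0, 1), value = 1/2
Edge 3: R (sign -) -> bounds (0, 1/2), value = 1/4
Edge 4: B (sign +) -> bounds (1/4, 1/2), value = 3/8
Edge 5: R (sign -) -> bounds (1/4, 3/8), value = 5/16
Edge 6: B (sign +) -> bounds (5/16, 3/8), value = 11/32
Game value = 11/32

11/32


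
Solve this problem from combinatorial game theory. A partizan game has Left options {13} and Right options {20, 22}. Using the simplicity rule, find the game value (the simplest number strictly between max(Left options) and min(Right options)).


Left options: {13}, max = 13
Right options: {20, 22}, min = 20
All options are numbers and max(Left) < min(Right), so by the simplicity theorem the value is the simplest (earliest-born) number strictly between 13 and 20.
Integers 14 through 19 all lie strictly between 13 and 20.
Among integers, the simplest (lowest birthday = smallest |n|; 0 is born on day 0, +-n on day n) is 14.
No non-integer in the interval can be simpler: if x is a non-integer in the interval, then floor(x) or ceil(x) also lies in the interval (the interval contains an integer), and both are proper prefixes of x's sign expansion, i.e. born earlier. So the game value is 14.
Game value = 14

14


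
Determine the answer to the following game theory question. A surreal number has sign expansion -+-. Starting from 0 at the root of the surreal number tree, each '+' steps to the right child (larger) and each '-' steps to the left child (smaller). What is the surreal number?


Sign expansion: -+-
Rule: track bounds (lo, hi), initially (-inf, +inf). On '+', the current value becomes lo and we move to the simplest number in (value, hi): value + 1 if hi = +inf, otherwise the midpoint (value + hi)/2. On '-', the current value becomes hi and we move to value - 1 if lo = -inf, otherwise the midpoint (lo + value)/2.
Start at 0.
Step 1: sign = -, move left. Bounds: (-inf, 0). Value = -1
Step 2: sign = +, move right. Bounds: (-1, 0). Value = -1/2
Step 3: sign = -, move left. Bounds: (-1, -1/2). Value = -3/4
The surreal number with sign expansion -+- is -3/4.

-3/4


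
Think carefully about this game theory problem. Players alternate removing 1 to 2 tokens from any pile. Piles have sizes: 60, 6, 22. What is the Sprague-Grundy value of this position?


Subtraction set: {1, 2}
For this subtraction set, G(n) = n mod 3 (period = max + 1 = 3).
Pile 1 (size 60): G(60) = 60 mod 3 = 0
Pile 2 (size 6): G(6) = 6 mod 3 = 0
Pile 3 (size 22): G(22) = 22 mod 3 = 1
Total Grundy value = XOR of all: 0 XOR 0 XOR 1 = 1

1


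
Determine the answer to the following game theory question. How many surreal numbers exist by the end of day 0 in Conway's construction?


Day 0: {|} = 0 is born. Count = 1.
Day n: the number of surreal numbers born by day n is 2^(n+1) - 1.
By day 0: 2^1 - 1 = 1
By day 0: 1 surreal numbers.

1


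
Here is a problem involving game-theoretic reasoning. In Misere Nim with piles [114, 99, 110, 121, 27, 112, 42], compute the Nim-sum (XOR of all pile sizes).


We need the XOR (exclusive or) of all pile sizes.
After XOR-ing pile 1 (size 114): 0 XOR 114 = 114
After XOR-ing pile 2 (size 99): 114 XOR 99 = 17
After XOR-ing pile 3 (size 110): 17 XOR 110 = 127
After XOR-ing pile 4 (size 121): 127 XOR 121 = 6
After XOR-ing pile 5 (size 27): 6 XOR 27 = 29
After XOR-ing pile 6 (size 112): 29 XOR 112 = 109
After XOR-ing pile 7 (size 42): 109 XOR 42 = 71
The Nim-value of this position is 71.

71


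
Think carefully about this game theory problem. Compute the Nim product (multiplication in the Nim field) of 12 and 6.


Nim multiplication is bilinear over XOR: (u XOR v) * w = (u*w) XOR (v*w).
So we split each operand into its bit components and XOR the pairwise Nim products.
12 = 4 + 8 (as XOR of powers of 2).
6 = 2 + 4 (as XOR of powers of 2).
Using the standard Nim-product table on single bits:
  2*2 = 3,   2*4 = 8,   2*8 = 12,
  4*4 = 6,   4*8 = 11,  8*8 = 13,
and  1*x = x (identity), k*l = l*k (commutative).
Pairwise Nim products:
  4 * 2 = 8
  4 * 4 = 6
  8 * 2 = 12
  8 * 4 = 11
XOR them: 8 XOR 6 XOR 12 XOR 11 = 9.
Result: 12 * 6 = 9 (in Nim).

9


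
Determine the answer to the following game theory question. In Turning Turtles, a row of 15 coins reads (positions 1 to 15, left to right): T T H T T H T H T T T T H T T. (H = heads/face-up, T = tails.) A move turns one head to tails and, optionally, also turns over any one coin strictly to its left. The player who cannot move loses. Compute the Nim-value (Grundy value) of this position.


Coins: T T H T T H T H T T T T H T T
Key fact: a single head at position k behaves exactly like a Nim heap of size k (turning it to T and optionally flipping a coin at j < k corresponds to moving the heap from k to j, or to 0), and heads combine as a disjunctive sum (two heads at the same place would cancel, matching j XOR j = 0). So the Nim-value is the XOR of the 1-indexed positions of the heads.
Face-up positions (1-indexed): [3, 6, 8, 13]
XOR 0 with 3: 0 XOR 3 = 3
XOR 3 with 6: 3 XOR 6 = 5
XOR 5 with 8: 5 XOR 8 = 13
XOR 13 with 13: 13 XOR 13 = 0
Nim-value = 0

0


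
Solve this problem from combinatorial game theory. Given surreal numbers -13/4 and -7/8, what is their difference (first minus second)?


x = -13/4, y = -7/8
Converting to common denominator: 8
x = -26/8, y = -7/8
x - y = -13/4 - -7/8 = -19/8

-19/8


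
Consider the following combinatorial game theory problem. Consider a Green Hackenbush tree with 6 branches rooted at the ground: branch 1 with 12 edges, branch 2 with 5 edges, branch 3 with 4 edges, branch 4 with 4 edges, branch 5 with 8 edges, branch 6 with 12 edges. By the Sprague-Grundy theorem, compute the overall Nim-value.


The tree has 6 branches from the ground vertex.
In Green Hackenbush, the Nim-value of a simple path of length k is k.
Branch 1: length 12, Nim-value = 12
Branch 2: length 5, Nim-value = 5
Branch 3: length 4, Nim-value = 4
Branch 4: length 4, Nim-value = 4
Branch 5: length 8, Nim-value = 8
Branch 6: length 12, Nim-value = 12
Total Nim-value = XOR of all branch values:
0 XOR 12 = 12
12 XOR 5 = 9
9 XOR 4 = 13
13 XOR 4 = 9
9 XOR 8 = 1
1 XOR 12 = 13
Nim-value of the tree = 13

13


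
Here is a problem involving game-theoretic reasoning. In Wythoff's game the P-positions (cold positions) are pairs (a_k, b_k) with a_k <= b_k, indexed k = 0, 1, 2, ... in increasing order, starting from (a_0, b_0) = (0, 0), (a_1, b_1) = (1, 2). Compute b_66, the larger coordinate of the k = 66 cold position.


By Wythoff's theorem, a_k = floor(k * phi) and b_k = floor(k * phi^2) = a_k + k, where phi = (1 + sqrt(5))/2 is the golden ratio.
phi = (1 + sqrt(5))/2 = 1.618034
phi^2 = phi + 1 = 2.618034
k = 66
k * phi^2 = 66 * 2.618034 = 172.790243
b_66 = floor(k * phi^2) = 172 (check: a_66 + k = 106 + 66 = 172)

172


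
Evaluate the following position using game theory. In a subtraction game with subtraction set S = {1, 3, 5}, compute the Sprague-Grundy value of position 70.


The subtraction set is S = {1, 3, 5}.
G(k) = mex{ G(k - s) : s in S, s <= k }. We compute iteratively: G(0) = 0.
G(1) = mex({0}) = 1
G(2) = mex({1}) = 0
G(3) = mex({0}) = 1
G(4) = mex({1}) = 0
G(5) = mex({0}) = 1
G(6) = mex({1}) = 0
Observe that G(2)..G(6) = 0, 1, 0, 1, 0 repeats G(0)..G(4) = 0, 1, 0, 1, 0.
For k >= max(S) = 5, G(k) is determined by the previous 5 values G(k-5)..G(k-1); a window of 5 consecutive values has recurred shifted by 2, so by induction G(k + 2) = G(k) for all k >= 0: the sequence is periodic from the start with period 2.
One period: G(0..1) = 0, 1.
70 mod 2 = 0, so G(70) = G(0) = 0.

0


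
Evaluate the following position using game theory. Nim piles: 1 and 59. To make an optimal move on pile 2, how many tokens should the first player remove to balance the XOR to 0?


Piles: 1 and 59
Current XOR: 1 XOR 59 = 58 (non-zero, so this is an N-position).
To make the XOR zero, we need to find a move that balances the piles.
For pile 2 (size 59): target = 59 XOR 58 = 1
We reduce pile 2 from 59 to 1.
Tokens removed: 59 - 1 = 58
Verification: 1 XOR 1 = 0

58


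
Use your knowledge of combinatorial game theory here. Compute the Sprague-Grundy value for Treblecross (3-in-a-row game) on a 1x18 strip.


Treblecross: place X on empty cells; 3-in-a-row wins.
Playing within two cells of an existing X lets the opponent win at once, so sensible play treats the cells i-2..i+2 around each X as dead. The player left with no safe cell loses, so this is a normal-play take-away game on strips of safe cells.
Placing X at cell i (0-indexed) of a strip of k safe cells leaves independent strips of sizes max(0, i-2) and max(0, k-i-3). Hence G(k) = mex{ G(max(0,i-2)) XOR G(max(0,k-i-3)) : 0 <= i < k }, with G(0) = 0.
G(1): splits (0,0):0^0=0 -> mex({0}) = 1
G(2): splits (0,0):0^0=0 -> mex({0}) = 1
G(3): splits (0,0):0^0=0 -> mex({0}) = 1
G(4): splits (0,1):0^1=1 (0,0):0^0=0 -> mex({0, 1}) = 2
G(5): splits (0,2):0^1=1 (0,1):0^1=1 (0,0):0^0=0 -> mex({0, 1}) = 2
G(6) = mex({1}) = 0
G(7) = mex({0, 1, 2}) = 3
G(8) = mex({0, 1, 2}) = 3
G(9) = mex({0, 2}) = 1
G(10) = mex({0, 2, 3}) = 1
G(11) = mex({0, 3}) = 1
G(12) = mex({1, 3}) = 0
G(13) = mex({0, 1, 2, 3}) = 4
G(14) = mex({0, 1, 2}) = 3
G(15) = mex({0, 1, 2}) = 3
G(16) = mex({0, 1, 2, 4}) = 3
G(17) = mex({0, 1, 3, 4}) = 2
G(18) = mex({0, 1, 3, 4}) = 2
Therefore G(18) = 2.

2


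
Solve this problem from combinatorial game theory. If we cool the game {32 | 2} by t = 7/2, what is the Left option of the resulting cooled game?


Original game: {32 | 2} (a switch {a | b} with a > b).
Cooling by t (for t below the temperature (a - b)/2 = 15) taxes each move by t: {a | b} cooled by t is {a - t | b + t}.
Cooling amount: t = 7/2
Cooled Left option: 32 - 7/2 = 57/2
Cooled Right option: 2 + 7/2 = 11/2
Cooled game: {57/2 | 11/2}
Left option = 57/2

57/2


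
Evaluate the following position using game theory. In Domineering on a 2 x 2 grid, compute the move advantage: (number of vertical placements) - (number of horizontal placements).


Board is 2 x 2 (rows x cols).
Left (vertical) placements: (rows-1) * cols = 1 * 2 = 2
Right (horizontal) placements: rows * (cols-1) = 2 * 1 = 2
Advantage = Left - Right = 2 - 2 = 0

0


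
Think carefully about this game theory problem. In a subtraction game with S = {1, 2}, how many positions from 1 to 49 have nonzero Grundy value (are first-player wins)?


Subtraction set S = {1, 2}, so G(n) = n mod 3.
G(n) = 0 when n is a multiple of 3.
Multiples of 3 in [1, 49]: 16
N-positions (nonzero Grundy) = 49 - 16 = 33

33


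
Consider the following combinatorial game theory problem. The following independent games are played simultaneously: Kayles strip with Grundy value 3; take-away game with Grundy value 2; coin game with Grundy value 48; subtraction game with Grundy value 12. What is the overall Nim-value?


By the Sprague-Grundy theorem, the Grundy value of a sum of games is the XOR of individual Grundy values.
Kayles strip: Grundy value = 3. Running XOR: 0 XOR 3 = 3
take-away game: Grundy value = 2. Running XOR: 3 XOR 2 = 1
coin game: Grundy value = 48. Running XOR: 1 XOR 48 = 49
subtraction game: Grundy value = 12. Running XOR: 49 XOR 12 = 61
The combined Grundy value is 61.

61


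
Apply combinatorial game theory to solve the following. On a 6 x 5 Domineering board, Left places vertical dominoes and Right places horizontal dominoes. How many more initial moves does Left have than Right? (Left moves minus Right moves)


Board is 6 x 5 (rows x cols).
Left (vertical) placements: (rows-1) * cols = 5 * 5 = 25
Right (horizontal) placements: rows * (cols-1) = 6 * 4 = 24
Advantage = Left - Right = 25 - 24 = 1

1


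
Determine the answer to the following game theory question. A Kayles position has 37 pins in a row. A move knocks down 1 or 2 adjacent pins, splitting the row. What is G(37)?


Kayles: a move removes 1 or 2 adjacent pins from a contiguous row.
Removing pins from a row of k leaves two independent rows (a, b) with a + b = k - 1 (one pin) or a + b = k - 2 (two pins); an end removal gives a = 0.
By Sprague-Grundy, G(k) = mex{ G(a) XOR G(b) } over all these splits. G(0) = 0.
G(1): splits (0,0):0^0=0 -> mex({0}) = 1
G(2): splits (0,1):0^1=1 (0,0):0^0=0 -> mex({0, 1}) = 2
G(3): splits (0,2):0^2=2 (1,1):1^1=0 (0,1):0^1=1 -> mex({0, 1, 2}) = 3
G(4): splits (0,3):0^3=3 (1,2):1^2=3 (0,2):0^2=2 (1,1):1^1=0 -> mex({0, 2, 3}) = 1
G(5): splits (0,4):0^1=1 (1,3):1^3=2 (2,2):2^2=0 (0,3):0^3=3 (1,2):1^2=3 -> mex({0, 1, 2, 3}) = 4
G(6) = mex({0, 1, 2, 4}) = 3
G(7) = mex({0, 1, 3, 4, 5}) = 2
G(8) = mex({0, 2, 3, 5, 6}) = 1
G(9) = mex({0, 1, 2, 3, 6, 7}) = 4
G(10) = mex({0, 1, 3, 4, 5, 7}) = 2
G(11) = mex({0, 1, 2, 3, 4, 5}) = 6
G(12) = mex({0, 1, 2, 3, 5, 6, 7}) = 4
G(13) = mex({0, 2, 3, 4, 6, 7}) = 1
G(14) = mex({0, 1, 4, 5, 6, 7}) = 2
G(15) = mex({0, 1, 2, 3, 4, 5, 6}) = 7
G(16) = mex({0, 2, 3, 5, 6, 7}) = 1
G(17) = mex({0, 1, 2, 3, 5, 6, 7}) = 4
G(18) = mex({0, 1, 2, 4, 5, 6}) = 3
G(19) = mex({0, 1, 3, 4, 5, 7}) = 2
G(20) = mex({0, 2, 3, 4, 5, 6, 7}) = 1
G(21) = mex({0, 1, 2, 3, 5, 6, 7}) = 4
G(22) = mex({0, 1, 2, 3, 4, 5, 7}) = 6
G(23) = mex({0, 1, 2, 3, 4, 5, 6}) = 7
G(24) = mex({0, 1, 2, 3, 5, 6, 7}) = 4
G(25) = mex({0, 2, 3, 4, 6, 7}) = 1
G(26) = mex({0, 1, 3, 4, 5, 6, 7}) = 2
G(27) = mex({0, 1, 2, 3, 4, 5, 6, 7}) = 8
G(28) = mex({0, 1, 2, 3, 4, 6, 7, 8}) = 5
G(29) = mex({0, 1, 2, 3, 5, 6, 7, 8, 9}) = 4
G(30) = mex({0, 1, 2, 3, 4, 5, 6, 9, 10}) = 7
G(31) = mex({0, 1, 3, 4, 5, 7, 10, 11}) = 2
G(32) = mex({0, 2, 3, 4, 5, 6, 7, 9, 11}) = 1
G(33) = mex({0, 1, 2, 3, 4, 5, 6, 7, 9, 12}) = 8
G(34) = mex({0, 1, 2, 3, 4, 5, 7, 8, 11, 12}) = 6
G(35) = mex({0, 1, 2, 3, 4, 5, 6, 8, 9, 10, 11}) = 7
G(36) = mex({0, 1, 2, 3, 5, 6, 7, 9, 10}) = 4
G(37) = mex({0, 2, 3, 4, 6, 7, 9, 10, 11, 12}) = 1
Therefore G(37) = 1.

1


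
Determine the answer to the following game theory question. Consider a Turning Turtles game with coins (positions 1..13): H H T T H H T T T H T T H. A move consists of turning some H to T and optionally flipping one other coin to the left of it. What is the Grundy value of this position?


Coins: H H T T H H T T T H T T H
Key fact: a single head at position k behaves exactly like a Nim heap of size k (turning it to T and optionally flipping a coin at j < k corresponds to moving the heap from k to j, or to 0), and heads combine as a disjunctive sum (two heads at the same place would cancel, matching j XOR j = 0). So the Nim-value is the XOR of the 1-indexed positions of the heads.
Face-up positions (1-indexed): [1, 2, 5, 6, 10, 13]
XOR 0 with 1: 0 XOR 1 = 1
XOR 1 with 2: 1 XOR 2 = 3
XOR 3 with 5: 3 XOR 5 = 6
XOR 6 with 6: 6 XOR 6 = 0
XOR 0 with 10: 0 XOR 10 = 10
XOR 10 with 13: 10 XOR 13 = 7
Nim-value = 7

7


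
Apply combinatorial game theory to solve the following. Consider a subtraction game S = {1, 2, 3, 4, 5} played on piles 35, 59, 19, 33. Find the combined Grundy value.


Subtraction set: {1, 2, 3, 4, 5}
For this subtraction set, G(n) = n mod 6 (period = max + 1 = 6).
Pile 1 (size 35): G(35) = 35 mod 6 = 5
Pile 2 (size 59): G(59) = 59 mod 6 = 5
Pile 3 (size 19): G(19) = 19 mod 6 = 1
Pile 4 (size 33): G(33) = 33 mod 6 = 3
Total Grundy value = XOR of all: 5 XOR 5 XOR 1 XOR 3 = 2

2


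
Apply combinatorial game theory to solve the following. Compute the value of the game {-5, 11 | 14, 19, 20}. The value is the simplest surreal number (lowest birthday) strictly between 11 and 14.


Left options: {-5, 11}, max = 11
Right options: {14, 19, 20}, min = 14
All options are numbers and max(Left) < min(Right), so by the simplicity theorem the value is the simplest (earliest-born) number strictly between 11 and 14.
Integers 12 through 13 all lie strictly between 11 and 14.
Among integers, the simplest (lowest birthday = smallest |n|; 0 is born on day 0, +-n on day n) is 12.
No non-integer in the interval can be simpler: if x is a non-integer in the interval, then floor(x) or ceil(x) also lies in the interval (the interval contains an integer), and both are proper prefixes of x's sign expansion, i.e. born earlier. So the game value is 12.
Game value = 12

12


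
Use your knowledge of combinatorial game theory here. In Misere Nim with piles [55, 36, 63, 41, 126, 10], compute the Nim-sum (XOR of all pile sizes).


We need the XOR (exclusive or) of all pile sizes.
After XOR-ing pile 1 (size 55): 0 XOR 55 = 55
After XOR-ing pile 2 (size 36): 55 XOR 36 = 19
After XOR-ing pile 3 (size 63): 19 XOR 63 = 44
After XOR-ing pile 4 (size 41): 44 XOR 41 = 5
After XOR-ing pile 5 (size 126): 5 XOR 126 = 123
After XOR-ing pile 6 (size 10): 123 XOR 10 = 113
The Nim-value of this position is 113.

113


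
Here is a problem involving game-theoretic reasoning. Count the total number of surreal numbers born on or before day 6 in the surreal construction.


Day 0: {|} = 0 is born. Count = 1.
Day n: the number of surreal numbers born by day n is 2^(n+1) - 1.
By day 0: 2^1 - 1 = 1
By day 1: 2^2 - 1 = 3
By day 2: 2^3 - 1 = 7
By day 3: 2^4 - 1 = 15
By day 4: 2^5 - 1 = 31
By day 5: 2^6 - 1 = 63
By day 6: 2^7 - 1 = 127
By day 6: 127 surreal numbers.

127


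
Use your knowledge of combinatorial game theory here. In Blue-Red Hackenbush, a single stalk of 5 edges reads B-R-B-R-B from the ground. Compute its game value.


Edges (from ground): B-R-B-R-B
By Berlekamp's sign-expansion rule, a Blue-Red Hackenbush stalk has the value of the surreal number whose sign sequence is the edge sequence with B -> + and R -> -.
Sign sequence: +-+-+
Trace the sign expansion in the surreal number tree, starting from 0:
Edge 1: B (sign +) -> bounds (0, +inf), value = 1
Edge 2: R (sign -) -> bounds (0, 1), value = 1/2
Edge 3: B (sign +) -> bounds (1/2, 1), value = 3/4
Edge 4: R (sign -) -> bounds (1/2, 3/4), value = 5/8
Edge 5: B (sign +) -> bounds (5/8, 3/4), value = 11/16
Game value = 11/16

11/16


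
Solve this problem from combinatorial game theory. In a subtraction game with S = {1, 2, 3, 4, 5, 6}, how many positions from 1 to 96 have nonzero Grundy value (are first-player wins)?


Subtraction set S = {1, 2, 3, 4, 5, 6}, so G(n) = n mod 7.
G(n) = 0 when n is a multiple of 7.
Multiples of 7 in [1, 96]: 13
N-positions (nonzero Grundy) = 96 - 13 = 83

83


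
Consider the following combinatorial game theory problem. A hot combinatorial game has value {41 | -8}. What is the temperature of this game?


The game is {41 | -8}, a switch {a | b} with numbers a > b.
Cooling {a | b} by t gives {a - t | b + t}, which stops being hot when a - t = b + t, i.e. at t = (a - b)/2. So the temperature of a switch is (a - b)/2.
Temperature = (Left option - Right option) / 2
= (41 - (-8)) / 2
= 49 / 2
= 49/2

49/2


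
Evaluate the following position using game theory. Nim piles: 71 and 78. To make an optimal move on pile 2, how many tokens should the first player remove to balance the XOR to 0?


Piles: 71 and 78
Current XOR: 71 XOR 78 = 9 (non-zero, so this is an N-position).
To make the XOR zero, we need to find a move that balances the piles.
For pile 2 (size 78): target = 78 XOR 9 = 71
We reduce pile 2 from 78 to 71.
Tokens removed: 78 - 71 = 7
Verification: 71 XOR 71 = 0

7


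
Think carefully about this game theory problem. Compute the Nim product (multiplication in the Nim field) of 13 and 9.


Nim multiplication is bilinear over XOR: (u XOR v) * w = (u*w) XOR (v*w).
So we split each operand into its bit components and XOR the pairwise Nim products.
13 = 1 + 4 + 8 (as XOR of powers of 2).
9 = 1 + 8 (as XOR of powers of 2).
Using the standard Nim-product table on single bits:
  2*2 = 3,   2*4 = 8,   2*8 = 12,
  4*4 = 6,   4*8 = 11,  8*8 = 13,
and  1*x = x (identity), k*l = l*k (commutative).
Pairwise Nim products:
  1 * 1 = 1
  1 * 8 = 8
  4 * 1 = 4
  4 * 8 = 11
  8 * 1 = 8
  8 * 8 = 13
XOR them: 1 XOR 8 XOR 4 XOR 11 XOR 8 XOR 13 = 3.
Result: 13 * 9 = 3 (in Nim).

3


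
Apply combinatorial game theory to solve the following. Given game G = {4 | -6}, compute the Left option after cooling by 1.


Original game: {4 | -6} (a switch {a | b} with a > b).
Cooling by t (for t below the temperature (a - b)/2 = 5) taxes each move by t: {a | b} cooled by t is {a - t | b + t}.
Cooling amount: t = 1
Cooled Left option: 4 - 1 = 3
Cooled Right option: -6 + 1 = -5
Cooled game: {3 | -5}
Left option = 3

3


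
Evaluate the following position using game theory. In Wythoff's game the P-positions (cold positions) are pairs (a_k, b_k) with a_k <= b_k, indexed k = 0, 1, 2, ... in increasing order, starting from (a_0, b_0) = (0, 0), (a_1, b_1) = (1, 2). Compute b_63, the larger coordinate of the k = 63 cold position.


By Wythoff's theorem, a_k = floor(k * phi) and b_k = floor(k * phi^2) = a_k + k, where phi = (1 + sqrt(5))/2 is the golden ratio.
phi = (1 + sqrt(5))/2 = 1.618034
phi^2 = phi + 1 = 2.618034
k = 63
k * phi^2 = 63 * 2.618034 = 164.936141
b_63 = floor(k * phi^2) = 164 (check: a_63 + k = 101 + 63 = 164)

164


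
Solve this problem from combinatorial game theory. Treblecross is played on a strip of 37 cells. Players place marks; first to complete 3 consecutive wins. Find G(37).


Treblecross: place X on empty cells; 3-in-a-row wins.
Playing within two cells of an existing X lets the opponent win at once, so sensible play treats the cells i-2..i+2 around each X as dead. The player left with no safe cell loses, so this is a normal-play take-away game on strips of safe cells.
Placing X at cell i (0-indexed) of a strip of k safe cells leaves independent strips of sizes max(0, i-2) and max(0, k-i-3). Hence G(k) = mex{ G(max(0,i-2)) XOR G(max(0,k-i-3)) : 0 <= i < k }, with G(0) = 0.
G(1): splits (0,0):0^0=0 -> mex({0}) = 1
G(2): splits (0,0):0^0=0 -> mex({0}) = 1
G(3): splits (0,0):0^0=0 -> mex({0}) = 1
G(4): splits (0,1):0^1=1 (0,0):0^0=0 -> mex({0, 1}) = 2
G(5): splits (0,2):0^1=1 (0,1):0^1=1 (0,0):0^0=0 -> mex({0, 1}) = 2
G(6) = mex({1}) = 0
G(7) = mex({0, 1, 2}) = 3
G(8) = mex({0, 1, 2}) = 3
G(9) = mex({0, 2}) = 1
G(10) = mex({0, 2, 3}) = 1
G(11) = mex({0, 3}) = 1
G(12) = mex({1, 3}) = 0
G(13) = mex({0, 1, 2, 3}) = 4
G(14) = mex({0, 1, 2}) = 3
G(15) = mex({0, 1, 2}) = 3
G(16) = mex({0, 1, 2, 4}) = 3
G(17) = mex({0, 1, 3, 4}) = 2
G(18) = mex({0, 1, 3, 4}) = 2
G(19) = mex({0, 1, 3, 5}) = 2
G(20) = mex({0, 1, 2, 3, 5}) = 4
G(21) = mex({0, 1, 2, 3, 5}) = 4
G(22) = mex({1, 2, 6}) = 0
G(23) = mex({0, 1, 2, 3, 4, 6}) = 5
G(24) = mex({0, 1, 2, 3, 4}) = 5
G(25) = mex({0, 1, 3, 4, 7}) = 2
G(26) = mex({0, 1, 3, 4, 5, 7}) = 2
G(27) = mex({0, 1, 3, 5}) = 2
G(28) = mex({0, 1, 2, 5}) = 3
G(29) = mex({0, 1, 2, 4, 5, 6}) = 3
G(30) = mex({1, 2, 4, 6}) = 0
G(31) = mex({0, 1, 2, 3, 4, 6}) = 5
G(32) = mex({1, 2, 3, 4, 7}) = 0
G(33) = mex({0, 3, 7}) = 1
G(34) = mex({0, 2, 3, 5, 7}) = 1
G(35) = mex({0, 2, 3, 5, 6}) = 1
G(36) = mex({0, 1, 2, 5, 6}) = 3
G(37) = mex({0, 1, 2, 4, 5, 6}) = 3
Therefore G(37) = 3.

3


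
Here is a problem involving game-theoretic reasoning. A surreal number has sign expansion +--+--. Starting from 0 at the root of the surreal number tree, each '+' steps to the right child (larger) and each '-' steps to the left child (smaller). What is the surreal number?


Sign expansion: +--+--
Rule: track bounds (lo, hi), initially (-inf, +inf). On '+', the current value becomes lo and we move to the simplest number in (value, hi): value + 1 if hi = +inf, otherwise the midpoint (value + hi)/2. On '-', the current value becomes hi and we move to value - 1 if lo = -inf, otherwise the midpoint (lo + value)/2.
Start at 0.
Step 1: sign = +, move right. Bounds: (0, +inf). Value = 1
Step 2: sign = -, move left. Bounds: (0, 1). Value = 1/2
Step 3: sign = -, move left. Bounds: (0, 1/2). Value = 1/4
Step 4: sign = +, move right. Bounds: (1/4, 1/2). Value = 3/8
Step 5: sign = -, move left. Bounds: (1/4, 3/8). Value = 5/16
Step 6: sign = -, move left. Bounds: (1/4, 5/16). Value = 9/32
The surreal number with sign expansion +--+-- is 9/32.

9/32


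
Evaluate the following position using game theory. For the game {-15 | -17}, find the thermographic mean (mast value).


Game = {-15 | -17}, a switch {a | b} with numbers a > b.
Its thermograph has left wall a - t and right wall b + t, which meet at t = (a - b)/2, where both equal (a + b)/2. So the mast (mean value) is at (a + b)/2.
Mean = (-15 + (-17))/2 = -32/2 = -16

-16


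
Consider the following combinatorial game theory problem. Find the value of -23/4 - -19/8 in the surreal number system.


x = -23/4, y = -19/8
Converting to common denominator: 8
x = -46/8, y = -19/8
x - y = -23/4 - -19/8 = -27/8

-27/8


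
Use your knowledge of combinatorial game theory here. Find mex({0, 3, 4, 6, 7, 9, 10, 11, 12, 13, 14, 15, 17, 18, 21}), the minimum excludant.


Set = {0, 3, 4, 6, 7, 9, 10, 11, 12, 13, 14, 15, 17, 18, 21}
0 is in the set.
1 is NOT in the set. This is the mex.
mex = 1

1


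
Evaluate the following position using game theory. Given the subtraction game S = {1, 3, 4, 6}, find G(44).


The subtraction set is S = {1, 3, 4, 6}.
G(k) = mex{ G(k - s) : s in S, s <= k }. We compute iteratively: G(0) = 0.
G(1) = mex({0}) = 1
G(2) = mex({1}) = 0
G(3) = mex({0}) = 1
G(4) = mex({0, 1}) = 2
G(5) = mex({0, 1, 2}) = 3
G(6) = mex({0, 1, 3}) = 2
G(7) = mex({1, 2}) = 0
G(8) = mex({0, 2, 3}) = 1
G(9) = mex({1, 2, 3}) = 0
G(10) = mex({0, 2}) = 1
G(11) = mex({0, 1, 3}) = 2
G(12) = mex({0, 1, 2}) = 3
Observe that G(7)..G(12) = 0, 1, 0, 1, 2, 3 repeats G(0)..G(5) = 0, 1, 0, 1, 2, 3.
For k >= max(S) = 6, G(k) is determined by the previous 6 values G(k-6)..G(k-1); a window of 6 consecutive values has recurred shifted by 7, so by induction G(k + 7) = G(k) for all k >= 0: the sequence is periodic from the start with period 7.
One period: G(0..6) = 0, 1, 0, 1, 2, 3, 2.
44 mod 7 = 2, so G(44) = G(2) = 0.

0


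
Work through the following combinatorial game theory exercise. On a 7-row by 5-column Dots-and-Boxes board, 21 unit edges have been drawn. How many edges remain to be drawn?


Grid: 7 x 5 boxes, i.e. 8 rows and 6 columns of dots.
Horizontal edges: (rows + 1) * cols = 8 * 5 = 40
Vertical edges: rows * (cols + 1) = 7 * 6 = 42
Total edges: 40 + 42 = 82
Edges drawn: 21
Remaining: 82 - 21 = 61

61
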